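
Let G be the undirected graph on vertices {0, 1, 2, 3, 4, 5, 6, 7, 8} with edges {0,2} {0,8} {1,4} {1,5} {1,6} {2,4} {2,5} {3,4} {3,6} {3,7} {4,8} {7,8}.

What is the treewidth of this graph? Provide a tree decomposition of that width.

Treewidth 3.
One optimal decomposition is:
Bags: B1 = {1, 3, 6, 7}  B2 = {1, 3, 4, 7}  B3 = {1, 4, 7, 8}  B4 = {1, 4, 5, 8}  B5 = {2, 4, 5, 8}  B6 = {0, 2, 5, 8}
Tree: B1–B2, B2–B3, B3–B4, B4–B5, B5–B6

Every bag has size at most 4, so the width is 4 − 1 = 3 and tw(G) ≤ 3. For the lower bound: the 4 vertex sets {3,6,7}, {1}, {4}, {0,2,5,8} are disjoint, each induces a connected subgraph, and every pair is joined by at least one edge of G. Contracting each set to a single vertex therefore yields K_{4} as a minor, and since treewidth is minor-monotone, tw(G) ≥ tw(K_{4}) = 3. Combining the bounds, tw(G) = 3.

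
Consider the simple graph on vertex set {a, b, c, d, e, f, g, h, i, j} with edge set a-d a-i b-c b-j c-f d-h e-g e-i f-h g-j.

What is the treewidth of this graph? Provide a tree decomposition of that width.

Treewidth 2.
Bags: B1 = {a, d, h}  B2 = {a, h, i}  B3 = {e, h, i}  B4 = {e, g, h}  B5 = {g, h, j}  B6 = {b, h, j}  B7 = {b, c, h}  B8 = {c, f, h}
Tree: B1–B2, B2–B3, B3–B4, B4–B5, B5–B6, B6–B7, B7–B8

Every bag has size at most 3, so the width is 3 − 1 = 2 and tw(G) ≤ 2. The edges h–d–a–i–e–g–j–b–c–f–h form a cycle, so G is not a tree and its treewidth is at least 2. The upper and lower bounds meet at 2, so that is the treewidth.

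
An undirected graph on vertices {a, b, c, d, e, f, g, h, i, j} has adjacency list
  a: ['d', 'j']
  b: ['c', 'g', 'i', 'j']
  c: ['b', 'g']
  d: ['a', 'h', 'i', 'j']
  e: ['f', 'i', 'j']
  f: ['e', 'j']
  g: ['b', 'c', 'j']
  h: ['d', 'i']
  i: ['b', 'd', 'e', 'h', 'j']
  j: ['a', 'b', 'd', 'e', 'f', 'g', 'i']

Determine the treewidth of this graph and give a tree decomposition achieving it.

Each bag holds 3 vertices, so the decomposition has width 2, which upper-bounds the treewidth. Conversely, {b, g, j} is a clique of size 3, and the vertices of any clique must share a bag in every tree decomposition; so some bag has ≥ 3 vertices and tw(G) ≥ 2. Therefore the treewidth is 2.

Treewidth 2.
One optimal decomposition is:
Bags: B1 = {b, i, j}  B2 = {b, g, j}  B3 = {d, i, j}  B4 = {e, i, j}  B5 = {b, c, g}  B6 = {d, h, i}  B7 = {e, f, j}  B8 = {a, d, j}
Tree: B1–B2, B1–B3, B3–B4, B2–B5, B3–B6, B4–B7, B3–B8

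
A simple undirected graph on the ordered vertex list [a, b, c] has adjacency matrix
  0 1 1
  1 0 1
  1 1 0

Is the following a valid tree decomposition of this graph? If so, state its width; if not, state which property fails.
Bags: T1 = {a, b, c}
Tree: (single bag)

Vertex coverage: the bags together contain {a, b, c}, the full vertex set. Edge coverage: each edge of G has both endpoints in at least one bag. Running intersection: for every vertex, the bags containing it form a connected subtree. All three properties hold, so this is a valid tree decomposition of width max|bag| − 1 = 2, and hence tw(G) ≤ 2.

Yes; width 2.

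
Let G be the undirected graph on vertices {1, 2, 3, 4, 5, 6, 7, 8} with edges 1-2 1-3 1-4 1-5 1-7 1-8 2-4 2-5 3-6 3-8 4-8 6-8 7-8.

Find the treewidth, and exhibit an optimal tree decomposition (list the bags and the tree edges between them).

Every bag has size at most 3, so the width is 3 − 1 = 2 and tw(G) ≤ 2. For the lower bound, the 3 vertices {1, 3, 8} are pairwise adjacent, and any tree decomposition puts a clique entirely inside one bag — forcing width ≥ 2. The upper and lower bounds meet at 2, so that is the treewidth.

Treewidth 2.
One such decomposition:
Bags: B1 = {1, 3, 8}  B2 = {1, 4, 8}  B3 = {1, 2, 4}  B4 = {3, 6, 8}  B5 = {1, 7, 8}  B6 = {1, 2, 5}
Tree: B1–B2, B2–B3, B1–B4, B2–B5, B3–B6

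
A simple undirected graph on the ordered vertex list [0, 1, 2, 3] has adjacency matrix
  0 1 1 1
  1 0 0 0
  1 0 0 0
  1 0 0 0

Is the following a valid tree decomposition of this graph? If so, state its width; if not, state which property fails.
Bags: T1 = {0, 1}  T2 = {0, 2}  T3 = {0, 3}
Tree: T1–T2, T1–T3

Every vertex of G appears in some bag (union = {0, 1, 2, 3}); every edge is covered by a bag; and for each vertex v the set of bags containing v is connected in the bag tree. The decomposition is therefore valid. The largest bag has 2 vertices, so the width is 1.

Yes; width 1.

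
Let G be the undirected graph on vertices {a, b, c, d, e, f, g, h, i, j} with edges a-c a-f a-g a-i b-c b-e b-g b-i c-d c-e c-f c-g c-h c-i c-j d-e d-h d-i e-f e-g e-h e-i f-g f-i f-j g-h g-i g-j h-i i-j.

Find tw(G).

4

A width-4 tree decomposition is:
Bags: B1 = {c, e, f, g, i}  B2 = {b, c, e, g, i}  B3 = {a, c, f, g, i}  B4 = {c, e, g, h, i}  B5 = {c, d, e, h, i}  B6 = {c, f, g, i, j}
Tree: B1–B2, B1–B3, B2–B4, B4–B5, B3–B6
Every bag has size at most 5, so the width is 5 − 1 = 4 and tw(G) ≤ 4. On the other hand G contains the 5-clique {c, d, e, h, i}. A clique must lie in a single bag of any decomposition, so no decomposition can have width below 4. Combining the bounds, tw(G) = 4.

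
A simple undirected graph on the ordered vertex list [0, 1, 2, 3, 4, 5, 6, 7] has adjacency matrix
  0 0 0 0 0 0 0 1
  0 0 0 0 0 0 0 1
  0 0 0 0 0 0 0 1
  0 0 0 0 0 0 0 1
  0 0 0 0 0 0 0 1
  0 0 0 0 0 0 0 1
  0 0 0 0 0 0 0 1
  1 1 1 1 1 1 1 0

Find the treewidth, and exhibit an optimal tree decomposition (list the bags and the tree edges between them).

Treewidth 1.
Bags: B1 = {1, 7}  B2 = {2, 7}  B3 = {0, 7}  B4 = {4, 7}  B5 = {3, 7}  B6 = {5, 7}  B7 = {6, 7}
Tree: B1–B2, B1–B3, B2–B4, B1–B5, B1–B6, B3–B7

Every bag has size at most 2, so the width is 2 − 1 = 1 and tw(G) ≤ 1. Since G has at least one edge (e.g. 1–7), it is not an edgeless graph, so tw(G) ≥ 1. Therefore the treewidth is 1.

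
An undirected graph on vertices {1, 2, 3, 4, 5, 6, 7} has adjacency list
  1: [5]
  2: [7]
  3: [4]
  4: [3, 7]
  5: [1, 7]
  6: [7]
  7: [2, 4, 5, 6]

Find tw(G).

A width-1 tree decomposition is:
Bags: B1 = {4, 7}  B2 = {6, 7}  B3 = {5, 7}  B4 = {1, 5}  B5 = {3, 4}  B6 = {2, 7}
Tree: B1–B2, B2–B3, B3–B4, B1–B5, B2–B6
The largest bag has 2 vertices, giving width 1; this decomposition certifies tw(G) ≤ 1. Any graph with an edge has treewidth ≥ 1, and G has the edge 7–4. Hence tw(G) = 1 exactly.

1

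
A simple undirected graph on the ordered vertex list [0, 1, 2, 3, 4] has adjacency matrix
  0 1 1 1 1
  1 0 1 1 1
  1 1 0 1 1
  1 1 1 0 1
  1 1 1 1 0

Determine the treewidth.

A width-4 tree decomposition is:
Bags: B1 = {0, 1, 2, 3, 4}
Tree: (single bag)
With just one bag of size 5, the width is 5 − 1 = 4, so tw(G) ≤ 4. On the other hand G contains the 5-clique {0, 1, 2, 3, 4}. A clique must lie in a single bag of any decomposition, so no decomposition can have width below 4. The upper and lower bounds meet at 4, so that is the treewidth.

4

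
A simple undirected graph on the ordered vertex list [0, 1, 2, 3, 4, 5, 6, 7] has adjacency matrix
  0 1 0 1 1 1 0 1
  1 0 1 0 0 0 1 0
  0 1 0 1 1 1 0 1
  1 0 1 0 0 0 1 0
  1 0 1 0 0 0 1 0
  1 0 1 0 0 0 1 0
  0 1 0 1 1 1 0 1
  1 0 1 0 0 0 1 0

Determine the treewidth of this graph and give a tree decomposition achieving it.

The largest bag has 4 vertices, giving width 3; this decomposition certifies tw(G) ≤ 3. For the lower bound: the 4 vertex sets {0,3}, {2,4}, {6}, {1} are disjoint, each induces a connected subgraph, and every pair is joined by at least one edge of G. Contracting each set to a single vertex therefore yields K_{4} as a minor, and since treewidth is minor-monotone, tw(G) ≥ tw(K_{4}) = 3. Therefore the treewidth is 3.

Treewidth 3.
One such decomposition:
Bags: B1 = {0, 2, 3, 6}  B2 = {0, 2, 4, 6}  B3 = {0, 1, 2, 6}  B4 = {0, 2, 6, 7}  B5 = {0, 2, 5, 6}
Tree: B1–B2, B2–B3, B3–B4, B4–B5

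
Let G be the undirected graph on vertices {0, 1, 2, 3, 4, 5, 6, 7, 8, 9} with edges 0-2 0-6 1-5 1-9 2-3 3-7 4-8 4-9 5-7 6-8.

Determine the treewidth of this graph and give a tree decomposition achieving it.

Treewidth 2.
One such decomposition:
Bags: B1 = {0, 2, 3}  B2 = {0, 3, 6}  B3 = {3, 6, 8}  B4 = {3, 4, 8}  B5 = {3, 4, 9}  B6 = {1, 3, 9}  B7 = {1, 3, 5}  B8 = {3, 5, 7}
Tree: B1–B2, B2–B3, B3–B4, B4–B5, B5–B6, B6–B7, B7–B8

Each bag holds 3 vertices, so the decomposition has width 2, which upper-bounds the treewidth. For the lower bound, G contains the cycle 3–2–0–6–8–4–9–1–5–7–3, so G is not a forest; only forests have treewidth ≤ 1, hence tw(G) ≥ 2. The upper and lower bounds meet at 2, so that is the treewidth.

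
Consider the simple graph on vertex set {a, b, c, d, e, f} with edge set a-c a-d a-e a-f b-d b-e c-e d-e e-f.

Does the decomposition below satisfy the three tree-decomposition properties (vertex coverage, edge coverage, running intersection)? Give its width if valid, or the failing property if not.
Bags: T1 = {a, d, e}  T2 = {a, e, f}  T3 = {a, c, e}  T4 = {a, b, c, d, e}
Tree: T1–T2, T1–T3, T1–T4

A tree decomposition must satisfy three properties: every vertex lies in some bag; for every edge, both endpoints lie together in some bag; and for every vertex, the bags containing it form a connected subtree. Here bags containing vertex c are not connected in the tree, so the decomposition is invalid.

No — bags containing vertex c are not connected in the tree.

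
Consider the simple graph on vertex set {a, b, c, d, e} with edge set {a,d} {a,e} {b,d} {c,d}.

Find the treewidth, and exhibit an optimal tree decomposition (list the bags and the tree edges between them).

Treewidth 1.
One such decomposition:
Bags: B1 = {b, d}  B2 = {c, d}  B3 = {a, d}  B4 = {a, e}
Tree: B1–B2, B2–B3, B3–B4

Every bag has size at most 2, so the width is 2 − 1 = 1 and tw(G) ≤ 1. Any graph with an edge has treewidth ≥ 1, and G has the edge d–b. The upper and lower bounds meet at 1, so that is the treewidth.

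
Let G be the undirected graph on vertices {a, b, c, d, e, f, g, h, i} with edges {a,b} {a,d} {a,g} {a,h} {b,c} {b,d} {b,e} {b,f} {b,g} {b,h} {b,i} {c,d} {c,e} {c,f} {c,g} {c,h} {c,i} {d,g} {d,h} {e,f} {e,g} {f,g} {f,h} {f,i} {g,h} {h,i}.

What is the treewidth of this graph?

4

A width-4 tree decomposition is:
Bags: B1 = {b, c, f, g, h}  B2 = {b, c, f, h, i}  B3 = {b, c, e, f, g}  B4 = {b, c, d, g, h}  B5 = {a, b, d, g, h}
Tree: B1–B2, B1–B3, B1–B4, B4–B5
The largest bag has 5 vertices, giving width 4; this decomposition certifies tw(G) ≤ 4. On the other hand G contains the 5-clique {b, c, e, f, g}. A clique must lie in a single bag of any decomposition, so no decomposition can have width below 4. The upper and lower bounds meet at 4, so that is the treewidth.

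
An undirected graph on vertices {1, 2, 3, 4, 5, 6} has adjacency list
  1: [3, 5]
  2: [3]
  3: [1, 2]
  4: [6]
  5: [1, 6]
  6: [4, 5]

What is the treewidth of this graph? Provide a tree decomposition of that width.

Each bag holds 2 vertices, so the decomposition has width 1, which upper-bounds the treewidth. Since G has at least one edge (e.g. 5–1), it is not an edgeless graph, so tw(G) ≥ 1. Combining the bounds, tw(G) = 1.

Treewidth 1.
Bags: B1 = {1, 5}  B2 = {1, 3}  B3 = {5, 6}  B4 = {2, 3}  B5 = {4, 6}
Tree: B1–B2, B1–B3, B2–B4, B3–B5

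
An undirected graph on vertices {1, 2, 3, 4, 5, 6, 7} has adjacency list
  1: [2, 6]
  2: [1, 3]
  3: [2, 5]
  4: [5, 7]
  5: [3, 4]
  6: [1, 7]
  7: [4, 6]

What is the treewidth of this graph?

A width-2 tree decomposition is:
Bags: B1 = {1, 6, 7}  B2 = {1, 2, 7}  B3 = {2, 3, 7}  B4 = {3, 5, 7}  B5 = {4, 5, 7}
Tree: B1–B2, B2–B3, B3–B4, B4–B5
The largest bag has 3 vertices, giving width 2; this decomposition certifies tw(G) ≤ 2. Since 7–6–1–2–3–5–4–7 is a cycle in G, G is not acyclic. Forests are exactly the graphs of treewidth ≤ 1, so tw(G) ≥ 2. Therefore the treewidth is 2.

2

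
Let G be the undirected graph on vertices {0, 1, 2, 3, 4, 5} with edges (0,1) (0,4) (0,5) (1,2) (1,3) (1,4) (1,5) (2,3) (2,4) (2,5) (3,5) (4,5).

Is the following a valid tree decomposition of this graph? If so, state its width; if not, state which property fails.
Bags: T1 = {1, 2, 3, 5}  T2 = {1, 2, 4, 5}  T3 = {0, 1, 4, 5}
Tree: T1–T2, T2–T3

Checking the three conditions: (i) the bags cover all of {0, 1, 2, 3, 4, 5}; (ii) for each edge, some bag contains both endpoints; (iii) the bags containing any fixed vertex form a subtree. All hold, so the decomposition is valid with width 4 − 1 = 3.

Yes; width 3.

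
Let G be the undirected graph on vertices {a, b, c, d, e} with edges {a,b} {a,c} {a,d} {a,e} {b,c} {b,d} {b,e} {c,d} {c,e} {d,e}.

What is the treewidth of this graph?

A width-4 tree decomposition is:
Bags: B1 = {a, b, c, d, e}
Tree: (single bag)
With just one bag of size 5, the width is 5 − 1 = 4, so tw(G) ≤ 4. For the lower bound, the 5 vertices {a, b, c, d, e} are pairwise adjacent, and any tree decomposition puts a clique entirely inside one bag — forcing width ≥ 4. Combining the bounds, tw(G) = 4.

4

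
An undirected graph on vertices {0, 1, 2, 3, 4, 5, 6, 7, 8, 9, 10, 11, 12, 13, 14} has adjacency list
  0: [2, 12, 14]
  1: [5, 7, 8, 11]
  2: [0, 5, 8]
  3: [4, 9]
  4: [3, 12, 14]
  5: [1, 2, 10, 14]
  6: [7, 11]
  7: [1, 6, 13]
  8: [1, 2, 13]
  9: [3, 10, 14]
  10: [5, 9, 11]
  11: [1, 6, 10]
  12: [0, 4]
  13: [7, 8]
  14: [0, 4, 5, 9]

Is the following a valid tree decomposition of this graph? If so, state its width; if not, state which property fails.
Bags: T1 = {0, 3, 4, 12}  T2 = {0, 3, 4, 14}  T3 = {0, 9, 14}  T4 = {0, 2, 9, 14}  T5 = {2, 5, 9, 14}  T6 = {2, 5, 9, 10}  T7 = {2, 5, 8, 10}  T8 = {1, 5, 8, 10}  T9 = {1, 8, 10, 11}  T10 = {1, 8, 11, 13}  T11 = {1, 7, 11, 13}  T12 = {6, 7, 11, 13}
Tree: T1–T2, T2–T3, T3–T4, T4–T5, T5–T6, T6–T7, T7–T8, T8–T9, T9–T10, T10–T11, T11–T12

A tree decomposition must satisfy three properties: every vertex lies in some bag; for every edge, both endpoints lie together in some bag; and for every vertex, the bags containing it form a connected subtree. Here edge (3,9) lies in no bag, so the decomposition is invalid.

No — edge (3,9) lies in no bag.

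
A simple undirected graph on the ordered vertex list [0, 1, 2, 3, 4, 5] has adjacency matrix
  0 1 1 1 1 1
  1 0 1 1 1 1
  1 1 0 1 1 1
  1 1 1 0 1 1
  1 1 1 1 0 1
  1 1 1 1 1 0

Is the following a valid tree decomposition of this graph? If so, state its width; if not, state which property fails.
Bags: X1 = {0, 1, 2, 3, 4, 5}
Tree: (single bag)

Checking the three conditions: (i) the bags cover all of {0, 1, 2, 3, 4, 5}; (ii) for each edge, some bag contains both endpoints; (iii) the bags containing any fixed vertex form a subtree. All hold, so the decomposition is valid with width 6 − 1 = 5.

Yes; width 5.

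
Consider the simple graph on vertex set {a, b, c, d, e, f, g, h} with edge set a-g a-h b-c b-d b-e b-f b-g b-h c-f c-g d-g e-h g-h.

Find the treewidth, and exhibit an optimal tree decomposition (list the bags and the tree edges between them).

Each bag holds 3 vertices, so the decomposition has width 2, which upper-bounds the treewidth. On the other hand G contains the 3-clique {a, g, h}. A clique must lie in a single bag of any decomposition, so no decomposition can have width below 2. The upper and lower bounds meet at 2, so that is the treewidth.

Treewidth 2.
One optimal decomposition is:
Bags: B1 = {b, d, g}  B2 = {b, g, h}  B3 = {b, e, h}  B4 = {a, g, h}  B5 = {b, c, g}  B6 = {b, c, f}
Tree: B1–B2, B2–B3, B2–B4, B2–B5, B5–B6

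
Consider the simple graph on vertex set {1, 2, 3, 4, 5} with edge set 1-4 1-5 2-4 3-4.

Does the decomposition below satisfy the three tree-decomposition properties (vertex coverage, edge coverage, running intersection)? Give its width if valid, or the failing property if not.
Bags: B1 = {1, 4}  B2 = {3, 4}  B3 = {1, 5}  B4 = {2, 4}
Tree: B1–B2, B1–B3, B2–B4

Checking the three conditions: (i) the bags cover all of {1, 2, 3, 4, 5}; (ii) for each edge, some bag contains both endpoints; (iii) the bags containing any fixed vertex form a subtree. All hold, so the decomposition is valid with width 2 − 1 = 1.

Yes; width 1.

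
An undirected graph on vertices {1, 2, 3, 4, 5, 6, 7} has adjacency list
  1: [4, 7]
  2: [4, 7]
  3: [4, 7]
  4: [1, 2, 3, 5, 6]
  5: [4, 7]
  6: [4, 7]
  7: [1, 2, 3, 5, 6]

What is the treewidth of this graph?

A width-2 tree decomposition is:
Bags: B1 = {4, 6, 7}  B2 = {4, 5, 7}  B3 = {3, 4, 7}  B4 = {2, 4, 7}  B5 = {1, 4, 7}
Tree: B1–B2, B2–B3, B3–B4, B4–B5
Each bag holds 3 vertices, so the decomposition has width 2, which upper-bounds the treewidth. The edges 7–6–4–5–7 form a cycle, so G is not a tree and its treewidth is at least 2. Hence tw(G) = 2 exactly.

2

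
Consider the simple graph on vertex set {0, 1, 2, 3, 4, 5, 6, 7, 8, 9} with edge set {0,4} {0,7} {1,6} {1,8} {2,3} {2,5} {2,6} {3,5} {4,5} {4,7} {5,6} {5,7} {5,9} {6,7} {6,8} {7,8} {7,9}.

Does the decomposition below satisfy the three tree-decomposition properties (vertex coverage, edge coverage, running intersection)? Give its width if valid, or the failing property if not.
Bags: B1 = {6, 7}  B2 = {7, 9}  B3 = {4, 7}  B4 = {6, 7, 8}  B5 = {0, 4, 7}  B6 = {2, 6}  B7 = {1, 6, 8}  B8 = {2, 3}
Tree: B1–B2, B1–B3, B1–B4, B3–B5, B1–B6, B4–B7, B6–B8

A tree decomposition must satisfy three properties: every vertex lies in some bag; for every edge, both endpoints lie together in some bag; and for every vertex, the bags containing it form a connected subtree. Here vertex 5 appears in no bag, so the decomposition is invalid.

No — vertex 5 appears in no bag.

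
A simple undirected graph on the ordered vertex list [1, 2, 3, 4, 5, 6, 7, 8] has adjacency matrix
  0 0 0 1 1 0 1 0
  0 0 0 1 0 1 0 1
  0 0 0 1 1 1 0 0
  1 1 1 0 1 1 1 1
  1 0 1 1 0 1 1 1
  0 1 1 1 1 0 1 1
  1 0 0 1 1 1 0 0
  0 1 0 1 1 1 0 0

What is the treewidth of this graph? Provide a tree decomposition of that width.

Treewidth 3.
One optimal decomposition is:
Bags: B1 = {2, 4, 6, 8}  B2 = {4, 5, 6, 8}  B3 = {4, 5, 6, 7}  B4 = {3, 4, 5, 6}  B5 = {1, 4, 5, 7}
Tree: B1–B2, B2–B3, B2–B4, B3–B5

Every bag has size at most 4, so the width is 4 − 1 = 3 and tw(G) ≤ 3. Conversely, {2, 4, 6, 8} is a clique of size 4, and the vertices of any clique must share a bag in every tree decomposition; so some bag has ≥ 4 vertices and tw(G) ≥ 3. Combining the bounds, tw(G) = 3.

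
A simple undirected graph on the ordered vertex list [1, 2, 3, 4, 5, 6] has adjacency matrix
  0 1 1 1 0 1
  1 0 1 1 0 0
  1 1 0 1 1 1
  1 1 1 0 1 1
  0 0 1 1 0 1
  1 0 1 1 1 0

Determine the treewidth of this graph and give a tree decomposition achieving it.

Each bag holds 4 vertices, so the decomposition has width 3, which upper-bounds the treewidth. On the other hand G contains the 4-clique {1, 2, 3, 4}. A clique must lie in a single bag of any decomposition, so no decomposition can have width below 3. Hence tw(G) = 3 exactly.

Treewidth 3.
One optimal decomposition is:
Bags: B1 = {1, 3, 4, 6}  B2 = {3, 4, 5, 6}  B3 = {1, 2, 3, 4}
Tree: B1–B2, B1–B3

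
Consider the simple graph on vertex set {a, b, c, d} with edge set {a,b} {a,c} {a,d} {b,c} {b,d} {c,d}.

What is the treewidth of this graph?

A width-3 tree decomposition is:
Bags: B1 = {a, b, c, d}
Tree: (single bag)
A single bag containing all 4 vertices is trivially a valid decomposition of width 3. For the lower bound, the 4 vertices {a, b, c, d} are pairwise adjacent, and any tree decomposition puts a clique entirely inside one bag — forcing width ≥ 3. The upper and lower bounds meet at 3, so that is the treewidth.

3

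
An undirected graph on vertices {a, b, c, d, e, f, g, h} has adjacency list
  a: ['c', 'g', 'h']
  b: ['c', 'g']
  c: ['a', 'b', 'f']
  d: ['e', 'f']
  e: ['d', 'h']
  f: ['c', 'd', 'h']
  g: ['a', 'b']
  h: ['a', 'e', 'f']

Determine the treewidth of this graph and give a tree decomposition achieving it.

Every bag has size at most 3, so the width is 3 − 1 = 2 and tw(G) ≤ 2. For the lower bound, G contains the cycle d–e–h–f–d, so G is not a forest; only forests have treewidth ≤ 1, hence tw(G) ≥ 2. Combining the bounds, tw(G) = 2.

Treewidth 2.
Bags: B1 = {d, e, f}  B2 = {e, f, h}  B3 = {c, f, h}  B4 = {a, c, h}  B5 = {a, b, c}  B6 = {a, b, g}
Tree: B1–B2, B2–B3, B3–B4, B4–B5, B5–B6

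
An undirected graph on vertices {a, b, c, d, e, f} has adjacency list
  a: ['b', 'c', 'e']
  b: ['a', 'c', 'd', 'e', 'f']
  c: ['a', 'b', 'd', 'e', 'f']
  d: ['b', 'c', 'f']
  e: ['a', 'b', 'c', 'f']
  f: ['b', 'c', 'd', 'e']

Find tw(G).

3

A width-3 tree decomposition is:
Bags: B1 = {b, c, e, f}  B2 = {a, b, c, e}  B3 = {b, c, d, f}
Tree: B1–B2, B1–B3
Every bag has size at most 4, so the width is 4 − 1 = 3 and tw(G) ≤ 3. For the lower bound, the 4 vertices {b, c, d, f} are pairwise adjacent, and any tree decomposition puts a clique entirely inside one bag — forcing width ≥ 3. Combining the bounds, tw(G) = 3.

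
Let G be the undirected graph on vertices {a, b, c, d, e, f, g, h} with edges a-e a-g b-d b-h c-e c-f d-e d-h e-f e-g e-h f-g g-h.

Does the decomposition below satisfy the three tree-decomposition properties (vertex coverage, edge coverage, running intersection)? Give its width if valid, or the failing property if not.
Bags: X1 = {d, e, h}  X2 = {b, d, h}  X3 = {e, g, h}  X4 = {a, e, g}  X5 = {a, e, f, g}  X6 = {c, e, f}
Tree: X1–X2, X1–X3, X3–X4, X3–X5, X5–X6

A tree decomposition must satisfy three properties: every vertex lies in some bag; for every edge, both endpoints lie together in some bag; and for every vertex, the bags containing it form a connected subtree. Here bags containing vertex a are not connected in the tree, so the decomposition is invalid.

No — bags containing vertex a are not connected in the tree.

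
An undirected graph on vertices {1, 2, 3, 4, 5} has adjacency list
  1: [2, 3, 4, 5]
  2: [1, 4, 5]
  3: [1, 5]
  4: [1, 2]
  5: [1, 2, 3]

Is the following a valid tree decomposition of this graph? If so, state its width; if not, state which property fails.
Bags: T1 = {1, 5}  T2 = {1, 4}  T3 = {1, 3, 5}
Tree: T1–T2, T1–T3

No — vertex 2 appears in no bag.

A tree decomposition must satisfy three properties: every vertex lies in some bag; for every edge, both endpoints lie together in some bag; and for every vertex, the bags containing it form a connected subtree. Here vertex 2 appears in no bag, so the decomposition is invalid.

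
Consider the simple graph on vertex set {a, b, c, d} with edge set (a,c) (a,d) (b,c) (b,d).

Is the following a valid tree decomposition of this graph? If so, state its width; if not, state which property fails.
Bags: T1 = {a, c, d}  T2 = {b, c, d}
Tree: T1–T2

Checking the three conditions: (i) the bags cover all of {a, b, c, d}; (ii) for each edge, some bag contains both endpoints; (iii) the bags containing any fixed vertex form a subtree. All hold, so the decomposition is valid with width 3 − 1 = 2.

Yes; width 2.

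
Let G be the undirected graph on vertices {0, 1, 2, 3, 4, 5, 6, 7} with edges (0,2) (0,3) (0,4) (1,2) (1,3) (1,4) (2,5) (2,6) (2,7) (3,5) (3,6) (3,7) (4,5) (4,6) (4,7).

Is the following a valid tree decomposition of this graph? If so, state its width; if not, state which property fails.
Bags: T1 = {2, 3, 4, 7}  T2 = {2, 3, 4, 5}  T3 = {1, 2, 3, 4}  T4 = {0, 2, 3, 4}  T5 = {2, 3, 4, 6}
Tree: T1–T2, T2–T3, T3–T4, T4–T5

Yes; width 3.

Checking the three conditions: (i) the bags cover all of {0, 1, 2, 3, 4, 5, 6, 7}; (ii) for each edge, some bag contains both endpoints; (iii) the bags containing any fixed vertex form a subtree. All hold, so the decomposition is valid with width 4 − 1 = 3.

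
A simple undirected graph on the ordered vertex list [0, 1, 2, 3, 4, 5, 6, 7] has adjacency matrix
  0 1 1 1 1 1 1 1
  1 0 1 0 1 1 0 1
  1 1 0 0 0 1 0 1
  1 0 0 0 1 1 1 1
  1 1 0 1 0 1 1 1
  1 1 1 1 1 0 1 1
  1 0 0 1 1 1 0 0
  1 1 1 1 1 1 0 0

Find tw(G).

A width-4 tree decomposition is:
Bags: B1 = {0, 1, 4, 5, 7}  B2 = {0, 1, 2, 5, 7}  B3 = {0, 3, 4, 5, 7}  B4 = {0, 3, 4, 5, 6}
Tree: B1–B2, B1–B3, B3–B4
Each bag holds 5 vertices, so the decomposition has width 4, which upper-bounds the treewidth. Conversely, {0, 1, 2, 5, 7} is a clique of size 5, and the vertices of any clique must share a bag in every tree decomposition; so some bag has ≥ 5 vertices and tw(G) ≥ 4. Combining the bounds, tw(G) = 4.

4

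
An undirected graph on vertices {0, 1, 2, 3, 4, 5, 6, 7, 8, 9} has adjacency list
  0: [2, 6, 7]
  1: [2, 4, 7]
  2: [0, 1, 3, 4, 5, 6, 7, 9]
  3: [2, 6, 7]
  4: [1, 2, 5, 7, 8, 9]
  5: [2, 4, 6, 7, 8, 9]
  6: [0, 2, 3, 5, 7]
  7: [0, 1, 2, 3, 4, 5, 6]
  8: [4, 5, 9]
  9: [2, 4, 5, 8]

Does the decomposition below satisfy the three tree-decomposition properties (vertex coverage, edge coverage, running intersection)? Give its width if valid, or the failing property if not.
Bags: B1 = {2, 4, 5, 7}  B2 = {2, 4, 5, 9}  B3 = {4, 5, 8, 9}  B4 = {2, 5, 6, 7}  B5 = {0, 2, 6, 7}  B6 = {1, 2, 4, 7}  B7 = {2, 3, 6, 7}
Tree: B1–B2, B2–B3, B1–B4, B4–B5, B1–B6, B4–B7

Yes; width 3.

Checking the three conditions: (i) the bags cover all of {0, 1, 2, 3, 4, 5, 6, 7, 8, 9}; (ii) for each edge, some bag contains both endpoints; (iii) the bags containing any fixed vertex form a subtree. All hold, so the decomposition is valid with width 4 − 1 = 3.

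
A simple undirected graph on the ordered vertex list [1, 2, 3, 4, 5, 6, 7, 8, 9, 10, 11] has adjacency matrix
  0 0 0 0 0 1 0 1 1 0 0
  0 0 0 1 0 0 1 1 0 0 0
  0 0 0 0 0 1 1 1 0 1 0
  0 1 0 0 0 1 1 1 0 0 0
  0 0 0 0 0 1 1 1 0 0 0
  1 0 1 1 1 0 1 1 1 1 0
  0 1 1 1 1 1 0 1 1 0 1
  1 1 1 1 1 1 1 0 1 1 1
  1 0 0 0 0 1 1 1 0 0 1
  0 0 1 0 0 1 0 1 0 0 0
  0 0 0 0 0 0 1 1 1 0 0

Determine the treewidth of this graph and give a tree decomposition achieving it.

Treewidth 3.
One optimal decomposition is:
Bags: B1 = {6, 7, 8, 9}  B2 = {4, 6, 7, 8}  B3 = {7, 8, 9, 11}  B4 = {2, 4, 7, 8}  B5 = {5, 6, 7, 8}  B6 = {1, 6, 8, 9}  B7 = {3, 6, 7, 8}  B8 = {3, 6, 8, 10}
Tree: B1–B2, B1–B3, B2–B4, B1–B5, B1–B6, B1–B7, B7–B8

Each bag holds 4 vertices, so the decomposition has width 3, which upper-bounds the treewidth. Conversely, {2, 4, 7, 8} is a clique of size 4, and the vertices of any clique must share a bag in every tree decomposition; so some bag has ≥ 4 vertices and tw(G) ≥ 3. Combining the bounds, tw(G) = 3.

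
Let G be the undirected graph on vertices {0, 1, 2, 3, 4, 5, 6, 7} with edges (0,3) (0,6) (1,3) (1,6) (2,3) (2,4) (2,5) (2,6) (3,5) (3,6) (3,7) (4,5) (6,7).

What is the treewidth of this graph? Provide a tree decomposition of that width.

The largest bag has 3 vertices, giving width 2; this decomposition certifies tw(G) ≤ 2. On the other hand G contains the 3-clique {2, 3, 5}. A clique must lie in a single bag of any decomposition, so no decomposition can have width below 2. Therefore the treewidth is 2.

Treewidth 2.
One such decomposition:
Bags: B1 = {1, 3, 6}  B2 = {2, 3, 6}  B3 = {3, 6, 7}  B4 = {2, 3, 5}  B5 = {0, 3, 6}  B6 = {2, 4, 5}
Tree: B1–B2, B1–B3, B2–B4, B2–B5, B4–B6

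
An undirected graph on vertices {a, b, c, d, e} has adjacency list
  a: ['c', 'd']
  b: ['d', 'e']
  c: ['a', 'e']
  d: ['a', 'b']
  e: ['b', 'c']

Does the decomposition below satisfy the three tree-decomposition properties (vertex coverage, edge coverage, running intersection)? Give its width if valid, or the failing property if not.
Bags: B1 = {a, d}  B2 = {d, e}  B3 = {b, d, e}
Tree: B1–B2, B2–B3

No — vertex c appears in no bag.

A tree decomposition must satisfy three properties: every vertex lies in some bag; for every edge, both endpoints lie together in some bag; and for every vertex, the bags containing it form a connected subtree. Here vertex c appears in no bag, so the decomposition is invalid.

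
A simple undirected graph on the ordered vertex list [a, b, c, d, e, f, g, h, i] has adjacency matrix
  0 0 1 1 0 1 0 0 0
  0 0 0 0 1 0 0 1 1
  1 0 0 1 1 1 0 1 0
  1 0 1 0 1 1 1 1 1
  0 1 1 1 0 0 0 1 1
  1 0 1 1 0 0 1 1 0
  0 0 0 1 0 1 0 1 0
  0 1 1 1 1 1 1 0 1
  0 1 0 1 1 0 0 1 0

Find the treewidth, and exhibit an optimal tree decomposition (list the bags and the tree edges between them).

Every bag has size at most 4, so the width is 4 − 1 = 3 and tw(G) ≤ 3. Conversely, {c, d, e, h} is a clique of size 4, and the vertices of any clique must share a bag in every tree decomposition; so some bag has ≥ 4 vertices and tw(G) ≥ 3. Therefore the treewidth is 3.

Treewidth 3.
Bags: B1 = {c, d, e, h}  B2 = {c, d, f, h}  B3 = {d, e, h, i}  B4 = {a, c, d, f}  B5 = {d, f, g, h}  B6 = {b, e, h, i}
Tree: B1–B2, B1–B3, B2–B4, B2–B5, B3–B6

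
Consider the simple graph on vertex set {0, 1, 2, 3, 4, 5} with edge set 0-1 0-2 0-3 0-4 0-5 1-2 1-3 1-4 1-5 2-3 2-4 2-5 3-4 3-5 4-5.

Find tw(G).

5

A width-5 tree decomposition is:
Bags: B1 = {0, 1, 2, 3, 4, 5}
Tree: (single bag)
A single bag containing all 6 vertices is trivially a valid decomposition of width 5. For the lower bound, the 6 vertices {0, 1, 2, 3, 4, 5} are pairwise adjacent, and any tree decomposition puts a clique entirely inside one bag — forcing width ≥ 5. Therefore the treewidth is 5.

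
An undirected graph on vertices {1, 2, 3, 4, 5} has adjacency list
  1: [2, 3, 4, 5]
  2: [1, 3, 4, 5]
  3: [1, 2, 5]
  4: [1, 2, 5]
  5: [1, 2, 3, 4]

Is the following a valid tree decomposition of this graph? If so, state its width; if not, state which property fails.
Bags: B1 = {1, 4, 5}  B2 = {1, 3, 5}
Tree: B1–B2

A tree decomposition must satisfy three properties: every vertex lies in some bag; for every edge, both endpoints lie together in some bag; and for every vertex, the bags containing it form a connected subtree. Here vertex 2 appears in no bag, so the decomposition is invalid.

No — vertex 2 appears in no bag.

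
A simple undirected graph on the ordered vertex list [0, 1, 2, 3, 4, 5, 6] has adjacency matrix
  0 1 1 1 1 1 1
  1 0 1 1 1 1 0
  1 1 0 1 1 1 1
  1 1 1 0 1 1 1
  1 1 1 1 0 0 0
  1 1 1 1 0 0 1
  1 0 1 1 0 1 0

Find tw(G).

A width-4 tree decomposition is:
Bags: B1 = {0, 1, 2, 3, 5}  B2 = {0, 2, 3, 5, 6}  B3 = {0, 1, 2, 3, 4}
Tree: B1–B2, B1–B3
The largest bag has 5 vertices, giving width 4; this decomposition certifies tw(G) ≤ 4. For the lower bound, the 5 vertices {0, 1, 2, 3, 4} are pairwise adjacent, and any tree decomposition puts a clique entirely inside one bag — forcing width ≥ 4. Combining the bounds, tw(G) = 4.

4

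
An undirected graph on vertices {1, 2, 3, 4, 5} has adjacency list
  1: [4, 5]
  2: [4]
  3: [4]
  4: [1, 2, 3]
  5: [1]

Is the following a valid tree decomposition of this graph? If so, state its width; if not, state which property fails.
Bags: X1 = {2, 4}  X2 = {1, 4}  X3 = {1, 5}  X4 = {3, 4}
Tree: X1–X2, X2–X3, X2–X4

Checking the three conditions: (i) the bags cover all of {1, 2, 3, 4, 5}; (ii) for each edge, some bag contains both endpoints; (iii) the bags containing any fixed vertex form a subtree. All hold, so the decomposition is valid with width 2 − 1 = 1.

Yes; width 1.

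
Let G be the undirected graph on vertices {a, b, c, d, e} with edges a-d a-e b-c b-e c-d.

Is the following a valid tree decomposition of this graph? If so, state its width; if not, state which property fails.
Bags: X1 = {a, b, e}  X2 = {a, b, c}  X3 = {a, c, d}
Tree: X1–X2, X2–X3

Yes; width 2.

Every vertex of G appears in some bag (union = {a, b, c, d, e}); every edge is covered by a bag; and for each vertex v the set of bags containing v is connected in the bag tree. The decomposition is therefore valid. The largest bag has 3 vertices, so the width is 2.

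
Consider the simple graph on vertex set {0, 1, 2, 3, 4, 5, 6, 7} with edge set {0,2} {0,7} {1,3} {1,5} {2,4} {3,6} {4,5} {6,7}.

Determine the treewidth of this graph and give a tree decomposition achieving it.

Treewidth 2.
One such decomposition:
Bags: B1 = {1, 3, 5}  B2 = {3, 5, 6}  B3 = {5, 6, 7}  B4 = {0, 5, 7}  B5 = {0, 2, 5}  B6 = {2, 4, 5}
Tree: B1–B2, B2–B3, B3–B4, B4–B5, B5–B6

Every bag has size at most 3, so the width is 3 − 1 = 2 and tw(G) ≤ 2. Since 5–1–3–6–7–0–2–4–5 is a cycle in G, G is not acyclic. Forests are exactly the graphs of treewidth ≤ 1, so tw(G) ≥ 2. Therefore the treewidth is 2.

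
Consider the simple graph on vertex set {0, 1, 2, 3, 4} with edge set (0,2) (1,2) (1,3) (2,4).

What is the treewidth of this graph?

1

A width-1 tree decomposition is:
Bags: B1 = {1, 2}  B2 = {1, 3}  B3 = {2, 4}  B4 = {0, 2}
Tree: B1–B2, B1–B3, B1–B4
The largest bag has 2 vertices, giving width 1; this decomposition certifies tw(G) ≤ 1. G has an edge, so its treewidth is at least 1. Hence tw(G) = 1 exactly.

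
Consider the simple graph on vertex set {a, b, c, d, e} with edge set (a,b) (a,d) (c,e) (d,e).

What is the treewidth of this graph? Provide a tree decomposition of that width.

Each bag holds 2 vertices, so the decomposition has width 1, which upper-bounds the treewidth. G has an edge, so its treewidth is at least 1. Therefore the treewidth is 1.

Treewidth 1.
Bags: B1 = {a, b}  B2 = {a, d}  B3 = {d, e}  B4 = {c, e}
Tree: B1–B2, B2–B3, B3–B4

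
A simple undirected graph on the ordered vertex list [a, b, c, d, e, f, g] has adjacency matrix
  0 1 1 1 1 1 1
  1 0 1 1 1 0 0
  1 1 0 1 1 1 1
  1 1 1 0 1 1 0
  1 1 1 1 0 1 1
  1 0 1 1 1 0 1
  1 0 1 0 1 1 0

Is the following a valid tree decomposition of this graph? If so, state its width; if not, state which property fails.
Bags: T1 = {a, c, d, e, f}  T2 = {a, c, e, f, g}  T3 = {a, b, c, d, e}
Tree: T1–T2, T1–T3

Every vertex of G appears in some bag (union = {a, b, c, d, e, f, g}); every edge is covered by a bag; and for each vertex v the set of bags containing v is connected in the bag tree. The decomposition is therefore valid. The largest bag has 5 vertices, so the width is 4.

Yes; width 4.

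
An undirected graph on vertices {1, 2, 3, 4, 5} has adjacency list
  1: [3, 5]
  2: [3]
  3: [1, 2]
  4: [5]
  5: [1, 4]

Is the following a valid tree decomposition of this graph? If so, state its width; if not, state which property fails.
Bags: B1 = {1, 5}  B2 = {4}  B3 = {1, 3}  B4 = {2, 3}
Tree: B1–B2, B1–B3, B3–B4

A tree decomposition must satisfy three properties: every vertex lies in some bag; for every edge, both endpoints lie together in some bag; and for every vertex, the bags containing it form a connected subtree. Here edge (5,4) lies in no bag, so the decomposition is invalid.

No — edge (5,4) lies in no bag.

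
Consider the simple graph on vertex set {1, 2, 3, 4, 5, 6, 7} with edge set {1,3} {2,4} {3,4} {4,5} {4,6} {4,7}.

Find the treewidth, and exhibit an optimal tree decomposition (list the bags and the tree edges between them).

The largest bag has 2 vertices, giving width 1; this decomposition certifies tw(G) ≤ 1. G has an edge, so its treewidth is at least 1. The upper and lower bounds meet at 1, so that is the treewidth.

Treewidth 1.
One optimal decomposition is:
Bags: B1 = {4, 7}  B2 = {2, 4}  B3 = {4, 5}  B4 = {3, 4}  B5 = {4, 6}  B6 = {1, 3}
Tree: B1–B2, B2–B3, B1–B4, B4–B5, B4–B6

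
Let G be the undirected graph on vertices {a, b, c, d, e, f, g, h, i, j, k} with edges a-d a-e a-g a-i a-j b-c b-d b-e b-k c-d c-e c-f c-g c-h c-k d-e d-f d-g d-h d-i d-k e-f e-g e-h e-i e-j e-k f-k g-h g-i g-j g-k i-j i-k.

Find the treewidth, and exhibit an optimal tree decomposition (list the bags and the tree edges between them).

Treewidth 4.
One such decomposition:
Bags: B1 = {c, d, e, g, k}  B2 = {c, d, e, g, h}  B3 = {b, c, d, e, k}  B4 = {d, e, g, i, k}  B5 = {c, d, e, f, k}  B6 = {a, d, e, g, i}  B7 = {a, e, g, i, j}
Tree: B1–B2, B1–B3, B1–B4, B1–B5, B4–B6, B6–B7

Every bag has size at most 5, so the width is 5 − 1 = 4 and tw(G) ≤ 4. For the lower bound, the 5 vertices {c, d, e, g, h} are pairwise adjacent, and any tree decomposition puts a clique entirely inside one bag — forcing width ≥ 4. Therefore the treewidth is 4.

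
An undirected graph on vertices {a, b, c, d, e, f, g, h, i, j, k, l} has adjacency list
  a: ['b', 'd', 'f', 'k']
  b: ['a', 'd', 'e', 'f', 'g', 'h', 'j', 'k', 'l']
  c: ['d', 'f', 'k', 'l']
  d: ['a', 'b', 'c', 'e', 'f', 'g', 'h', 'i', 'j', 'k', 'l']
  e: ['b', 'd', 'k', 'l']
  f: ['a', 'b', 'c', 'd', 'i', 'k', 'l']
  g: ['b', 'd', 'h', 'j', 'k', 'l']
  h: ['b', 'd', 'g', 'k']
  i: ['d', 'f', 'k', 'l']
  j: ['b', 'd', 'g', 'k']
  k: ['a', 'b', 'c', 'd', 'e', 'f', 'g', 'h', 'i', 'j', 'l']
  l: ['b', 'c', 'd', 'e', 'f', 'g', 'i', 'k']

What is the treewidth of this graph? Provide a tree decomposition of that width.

Every bag has size at most 5, so the width is 5 − 1 = 4 and tw(G) ≤ 4. On the other hand G contains the 5-clique {c, d, f, k, l}. A clique must lie in a single bag of any decomposition, so no decomposition can have width below 4. Combining the bounds, tw(G) = 4.

Treewidth 4.
One such decomposition:
Bags: B1 = {b, d, g, k, l}  B2 = {b, d, f, k, l}  B3 = {c, d, f, k, l}  B4 = {b, d, e, k, l}  B5 = {d, f, i, k, l}  B6 = {a, b, d, f, k}  B7 = {b, d, g, h, k}  B8 = {b, d, g, j, k}
Tree: B1–B2, B2–B3, B2–B4, B2–B5, B2–B6, B1–B7, B7–B8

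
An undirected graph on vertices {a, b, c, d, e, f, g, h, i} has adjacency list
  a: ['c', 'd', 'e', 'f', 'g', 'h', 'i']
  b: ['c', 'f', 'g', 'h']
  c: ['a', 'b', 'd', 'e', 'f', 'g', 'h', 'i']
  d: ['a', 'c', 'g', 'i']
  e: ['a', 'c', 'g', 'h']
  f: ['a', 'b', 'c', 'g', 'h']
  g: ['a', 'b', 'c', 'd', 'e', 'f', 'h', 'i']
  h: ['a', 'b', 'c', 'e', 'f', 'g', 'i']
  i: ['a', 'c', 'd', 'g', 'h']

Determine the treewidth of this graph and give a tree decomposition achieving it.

Treewidth 4.
One optimal decomposition is:
Bags: B1 = {a, c, f, g, h}  B2 = {a, c, e, g, h}  B3 = {a, c, g, h, i}  B4 = {b, c, f, g, h}  B5 = {a, c, d, g, i}
Tree: B1–B2, B1–B3, B1–B4, B3–B5

Each bag holds 5 vertices, so the decomposition has width 4, which upper-bounds the treewidth. On the other hand G contains the 5-clique {a, c, d, g, i}. A clique must lie in a single bag of any decomposition, so no decomposition can have width below 4. Therefore the treewidth is 4.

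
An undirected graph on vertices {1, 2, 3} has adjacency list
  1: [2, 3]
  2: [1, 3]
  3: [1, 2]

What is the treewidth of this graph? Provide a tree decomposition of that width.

A single bag containing all 3 vertices is trivially a valid decomposition of width 2. On the other hand G contains the 3-clique {1, 2, 3}. A clique must lie in a single bag of any decomposition, so no decomposition can have width below 2. Therefore the treewidth is 2.

Treewidth 2.
One optimal decomposition is:
Bags: B1 = {1, 2, 3}
Tree: (single bag)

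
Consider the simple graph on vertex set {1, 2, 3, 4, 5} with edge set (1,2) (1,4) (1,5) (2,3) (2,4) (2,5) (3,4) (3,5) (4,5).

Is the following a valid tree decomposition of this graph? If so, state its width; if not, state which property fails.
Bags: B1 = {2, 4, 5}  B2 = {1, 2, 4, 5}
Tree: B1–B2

No — vertex 3 appears in no bag.

A tree decomposition must satisfy three properties: every vertex lies in some bag; for every edge, both endpoints lie together in some bag; and for every vertex, the bags containing it form a connected subtree. Here vertex 3 appears in no bag, so the decomposition is invalid.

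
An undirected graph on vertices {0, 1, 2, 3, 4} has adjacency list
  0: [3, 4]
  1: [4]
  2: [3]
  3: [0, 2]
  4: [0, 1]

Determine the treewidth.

A width-1 tree decomposition is:
Bags: B1 = {2, 3}  B2 = {0, 3}  B3 = {0, 4}  B4 = {1, 4}
Tree: B1–B2, B2–B3, B3–B4
The largest bag has 2 vertices, giving width 1; this decomposition certifies tw(G) ≤ 1. G has an edge, so its treewidth is at least 1. Combining the bounds, tw(G) = 1.

1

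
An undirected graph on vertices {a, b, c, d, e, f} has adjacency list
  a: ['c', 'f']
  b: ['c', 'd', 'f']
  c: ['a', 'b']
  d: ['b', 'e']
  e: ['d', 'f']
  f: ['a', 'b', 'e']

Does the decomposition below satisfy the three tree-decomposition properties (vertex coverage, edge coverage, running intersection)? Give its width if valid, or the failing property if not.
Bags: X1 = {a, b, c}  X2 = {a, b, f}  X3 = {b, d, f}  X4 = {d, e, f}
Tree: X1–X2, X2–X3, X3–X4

Every vertex of G appears in some bag (union = {a, b, c, d, e, f}); every edge is covered by a bag; and for each vertex v the set of bags containing v is connected in the bag tree. The decomposition is therefore valid. The largest bag has 3 vertices, so the width is 2.

Yes; width 2.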